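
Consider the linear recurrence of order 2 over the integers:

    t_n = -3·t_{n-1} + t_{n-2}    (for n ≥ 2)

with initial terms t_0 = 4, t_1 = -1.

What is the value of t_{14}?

t_2 = -3·-1 + 1·4 = 7
t_3 = -3·7 + 1·-1 = -22
t_4 = -3·-22 + 1·7 = 73
t_5 = -3·73 + 1·-22 = -241
t_6 = -3·-241 + 1·73 = 796
t_7 = -3·796 + 1·-241 = -2629
t_8 = -3·-2629 + 1·796 = 8683
t_9 = -3·8683 + 1·-2629 = -28678
t_10 = -3·-28678 + 1·8683 = 94717
t_11 = -3·94717 + 1·-28678 = -312829
t_12 = -3·-312829 + 1·94717 = 1033204
t_13 = -3·1033204 + 1·-312829 = -3412441
t_14 = -3·-3412441 + 1·1033204 = 11270527

11270527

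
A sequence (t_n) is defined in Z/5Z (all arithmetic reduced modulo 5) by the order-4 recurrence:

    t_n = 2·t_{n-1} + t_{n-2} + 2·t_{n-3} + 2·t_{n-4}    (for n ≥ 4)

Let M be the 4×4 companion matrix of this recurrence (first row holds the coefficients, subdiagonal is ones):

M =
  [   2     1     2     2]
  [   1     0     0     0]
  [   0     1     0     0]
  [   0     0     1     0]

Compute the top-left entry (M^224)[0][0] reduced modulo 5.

(M^224)[0][0] is the top entry after applying M 224 times to the unit state (1, 0, 0, 0). Equivalently it is h_{227} for the auxiliary sequence (h_n) obeying the same recurrence with h_3 = 1 and h_i = 0 for 0 ≤ i < 3:
h_4 = 2·1 + 1·0 + 2·0 + 2·0 = 2
h_5 = 2·2 + 1·1 + 2·0 + 2·0 = 0
h_6 = 2·0 + 1·2 + 2·1 + 2·0 = 4
h_7 = 2·4 + 1·0 + 2·2 + 2·1 = 4
h_8 = 2·4 + 1·4 + 2·0 + 2·2 = 1
h_9 = 2·1 + 1·4 + 2·4 + 2·0 = 4
h_10 = 2·4 + 1·1 + 2·4 + 2·4 = 0
h_11 = 2·0 + 1·4 + 2·1 + 2·4 = 4
h_12 = 2·4 + 1·0 + 2·4 + 2·1 = 3
h_13 = 2·3 + 1·4 + 2·0 + 2·4 = 3
h_14 = 2·3 + 1·3 + 2·4 + 2·0 = 2
h_15 = 2·2 + 1·3 + 2·3 + 2·4 = 1
h_16 = 2·1 + 1·2 + 2·3 + 2·3 = 1
h_17 = 2·1 + 1·1 + 2·2 + 2·3 = 3
h_18 = 2·3 + 1·1 + 2·1 + 2·2 = 3
h_19 = 2·3 + 1·3 + 2·1 + 2·1 = 3
h_20 = 2·3 + 1·3 + 2·3 + 2·1 = 2
h_21 = 2·2 + 1·3 + 2·3 + 2·3 = 4
h_22 = 2·4 + 1·2 + 2·3 + 2·3 = 2
h_23 = 2·2 + 1·4 + 2·2 + 2·3 = 3
h_24 = 2·3 + 1·2 + 2·4 + 2·2 = 0
h_25 = 2·0 + 1·3 + 2·2 + 2·4 = 0
h_26 = 2·0 + 1·0 + 2·3 + 2·2 = 0
h_27 = 2·0 + 1·0 + 2·0 + 2·3 = 1
(h_24, h_25, h_26, h_27) = (0, 0, 0, 1) = (h_0, h_1, h_2, h_3), so the sequence has period 24.
227 ≡ 11 (mod 24), hence h_227 = h_11 = 4.

4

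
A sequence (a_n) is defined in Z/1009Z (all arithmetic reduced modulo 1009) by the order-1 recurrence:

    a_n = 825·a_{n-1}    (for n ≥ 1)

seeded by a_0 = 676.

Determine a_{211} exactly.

a_1 = 825·676 = 732
a_2 = 825·732 = 518
a_3 = 825·518 = 543
a_4 = 825·543 = 988
a_5 = 825·988 = 837
a_6 = 825·837 = 369
a_7 = 825·369 = 716
a_8 = 825·716 = 435
a_9 = 825·435 = 680
a_10 = 825·680 = 1005
a_11 = 825·1005 = 736
a_12 = 825·736 = 791
a_13 = 825·791 = 761
a_14 = 825·761 = 227
a_15 = 825·227 = 610
a_16 = 825·610 = 768
a_17 = 825·768 = 957
a_18 = 825·957 = 487
a_19 = 825·487 = 193
a_20 = 825·193 = 812
a_21 = 825·812 = 933
a_22 = 825·933 = 867
a_23 = 825·867 = 903
a_24 = 825·903 = 333
a_25 = 825·333 = 277
a_26 = 825·277 = 491
a_27 = 825·491 = 466
a_28 = 825·466 = 21
a_29 = 825·21 = 172
a_30 = 825·172 = 640
a_31 = 825·640 = 293
a_32 = 825·293 = 574
a_33 = 825·574 = 329
a_34 = 825·329 = 4
a_35 = 825·4 = 273
a_36 = 825·273 = 218
a_37 = 825·218 = 248
a_38 = 825·248 = 782
a_39 = 825·782 = 399
a_40 = 825·399 = 241
a_41 = 825·241 = 52
a_42 = 825·52 = 522
a_43 = 825·522 = 816
a_44 = 825·816 = 197
a_45 = 825·197 = 76
a_46 = 825·76 = 142
a_47 = 825·142 = 106
a_48 = 825·106 = 676
(a_48) = (676) = (a_0), so the sequence has period 48.
211 ≡ 19 (mod 48), hence a_211 = a_19 = 193.

193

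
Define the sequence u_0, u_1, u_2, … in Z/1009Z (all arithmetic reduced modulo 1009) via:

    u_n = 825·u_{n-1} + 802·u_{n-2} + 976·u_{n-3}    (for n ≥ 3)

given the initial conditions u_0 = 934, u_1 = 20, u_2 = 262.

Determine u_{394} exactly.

152

u_3 = 825·262 + 802·20 + 976·934 = 577
u_4 = 825·577 + 802·262 + 976·20 = 378
u_5 = 825·378 + 802·577 + 976·262 = 127
u_6 = 825·127 + 802·378 + 976·577 = 425
u_7 = 825·425 + 802·127 + 976·378 = 81
u_8 = 825·81 + 802·425 + 976·127 = 893
Continuing the recurrence:
  u_9 = 642;  u_10 = 75;  u_11 = 412;  u_12 = 489;  u_13 = 858;  u_14 = 748
  u_15 = 586;  u_16 = 627;  u_17 = 986;  u_18 = 401;  u_19 = 87;  u_20 = 626
  u_21 = 888;  u_22 = 801;  u_23 = 283;  u_24 = 22;  u_25 = 739;  u_26 = 472
  u_27 = 604;  u_28 = 861;  u_29 = 645;  u_30 = 996;  u_31 = 895;  u_32 = 364
  u_33 = 438;  u_34 = 181;  u_35 = 233;  u_36 = 53;  u_37 = 620;  u_38 = 448
  u_39 = 378;  u_40 = 890;  u_41 = 505;  u_42 = 968;  u_43 = 773;  u_44 = 940
  u_45 = 343;  u_46 = 328;  u_47 = 76;  u_48 = 638;  u_49 = 339;  u_50 = 814
  u_51 = 148;  u_52 = 937;  u_53 = 146;  u_54 = 309;  u_55 = 54;  u_56 = 994
  u_57 = 556;  u_58 = 928;  u_59 = 198;  u_60 = 329;  u_61 = 33;  u_62 = 11
  u_63 = 468;  u_64 = 323;  u_65 = 733;  u_66 = 767;  u_67 = 191;  u_68 = 851
  u_69 = 548;  u_70 = 237;  u_71 = 529;  u_72 = 997;  u_73 = 919;  u_74 = 578
  u_75 = 457;  u_76 = 27;  u_77 = 421;  u_78 = 748;  u_79 = 346;  u_80 = 686
  u_81 = 459;  u_82 = 248;  u_83 = 175;  u_84 = 199;  u_85 = 704;  u_86 = 71
  u_87 = 117;  u_88 = 74;  u_89 = 182;  u_90 = 810;  u_91 = 536;  u_92 = 130
  u_93 = 847;  u_94 = 345;  u_95 = 70;  u_96 = 762;  u_97 = 402;  u_98 = 76
  u_99 = 754;  u_100 = 769;  u_101 = 600;  u_102 = 163;  u_103 = 33;  u_104 = 927
  u_105 = 860;  u_106 = 923;  u_107 = 941;  u_108 = 925;  u_109 = 82;  u_110 = 508
  u_111 = 289;  u_112 = 402;  u_113 = 795;  u_114 = 102;  u_115 = 156;  u_116 = 631
  u_117 = 597;  u_118 = 583;  u_119 = 576;  u_120 = 839;  u_121 = 772;  u_122 = 259
  u_123 = 959;  u_124 = 741;  u_125 = 665;  u_126 = 351;  u_127 = 333;  u_128 = 521
  u_129 = 197;  u_130 = 302;  u_131 = 477;  u_132 = 621;  u_133 = 20;  u_134 = 355
  u_135 = 857;  u_136 = 237;  u_137 = 357;  u_138 = 250;  u_139 = 423;  u_140 = 906
  u_141 = 834;  u_142 = 211;  u_143 = 800;  u_144 = 554;  u_145 = 958;  u_146 = 485
  u_147 = 908;  u_148 = 592;  u_149 = 910;  u_150 = 914;  u_151 = 275;  u_152 = 584
  u_153 = 194;  u_154 = 826;  u_155 = 476;  u_156 = 399;  u_157 = 576;  u_158 = 542
  u_159 = 952;  u_160 = 366;  u_161 = 226;  u_162 = 570;  u_163 = 727;  u_164 = 97
  u_165 = 527;  u_166 = 222;  u_167 = 230;  u_168 = 280;  u_169 = 498;  u_170 = 222
  u_171 = 194;  u_172 = 798;  u_173 = 421;  u_174 = 171;  u_175 = 351;  u_176 = 143
  u_177 = 324;  u_178 = 100;  u_179 = 623;  u_180 = 281;  u_181 = 682;  u_182 = 613
  u_183 = 110;  u_184 = 884;  u_185 = 181;  u_186 = 40;  u_187 = 667;  u_188 = 243
  u_189 = 546;  u_190 = 772;  u_191 = 260;  u_192 = 354;  u_193 = 864;  u_194 = 317
  u_195 = 365;  u_196 = 149;  u_197 = 585;  u_198 = 822;  u_199 = 215;  u_200 = 24
  u_201 = 637;  u_202 = 890;  u_203 = 235;  u_204 = 732;  u_205 = 196;  u_206 = 403
  u_207 = 362;  u_208 = 907;  u_209 = 156;  u_210 = 644;  u_211 = 901;  u_212 = 478
  u_213 = 935;  u_214 = 972;  u_215 = 298;  u_216 = 674;  u_217 = 166;  u_218 = 715
  u_219 = 519;  u_220 = 244;  u_221 = 651;  u_222 = 255;  u_223 = 972;  u_224 = 143
  u_225 = 175;  u_226 = 969;  u_227 = 722;  u_228 = 827;  u_229 = 380;  u_230 = 432
  u_231 = 217;  u_232 = 377;  u_233 = 609;  u_234 = 508;  u_235 = 94;  u_236 = 729
  u_237 = 163;  u_238 = 650;  u_239 = 186;  u_240 = 404;  u_241 = 918;  u_242 = 635
  u_243 = 664;  u_244 = 623;  u_245 = 404;  u_246 = 807;  u_247 = 584;  u_248 = 737
  u_249 = 402;  u_250 = 397;  u_251 = 28;  u_252 = 303;  u_253 = 17;  u_254 = 830
  u_255 = 247;  u_256 = 125;  u_257 = 390;  u_258 = 159;  u_259 = 915;  u_260 = 774
  u_261 = 947;  u_262 = 597;  u_263 = 542;  u_264 = 719;  u_265 = 167;  u_266 = 317
  u_267 = 420;  u_268 = 922;  u_269 = 336;  u_270 = 847;  u_271 = 460;  u_272 = 364
  u_273 = 554;  u_274 = 255;  u_275 = 947;  u_276 = 881;  u_277 = 728;  u_278 = 535
  u_279 = 275;  u_280 = 287;  u_281 = 755;  u_282 = 450;  u_283 = 667;  u_284 = 358
  u_285 = 162;  u_286 = 200;  u_287 = 590;  u_288 = 80;  u_289 = 837;  u_290 = 663
  u_291 = 773;  u_292 = 651;  u_293 = 17;  u_294 = 64;  u_295 = 555;  u_296 = 106
  u_297 = 723;  u_298 = 259;  u_299 = 985;  u_300 = 601;  u_301 = 863;  u_302 = 113
  u_303 = 696;  u_304 = 677;  u_305 = 61;  u_306 = 226;  u_307 = 132;  u_308 = 574
  u_309 = 862;  u_310 = 738;  u_311 = 811;  u_312 = 516;  u_313 = 390;  u_314 = 501
  u_315 = 759;  u_316 = 53;  u_317 = 240;  u_318 = 542;  u_319 = 193;  u_320 = 769
  u_321 = 449;  u_322 = 46;  u_323 = 350;  u_324 = 53;  u_325 = 27;  u_326 = 763
  u_327 = 593;  u_328 = 450;  u_329 = 331;  u_330 = 934;  u_331 = 54;  u_332 = 720
  u_333 = 77;  u_334 = 486;  u_335 = 29;  u_336 = 493;  u_337 = 255;  u_338 = 413
  u_339 = 250;  u_340 = 345;  u_341 = 293;  u_342 = 620;  u_343 = 549;  u_344 = 108
  u_345 = 402;  u_346 = 585;  u_347 = 319;  u_348 = 671;  u_349 = 61;  u_350 = 792
  u_351 = 113;  u_352 = 925;  u_353 = 235;  u_354 = 689;  u_355 = 899;  u_356 = 23
  u_357 = 846;  u_358 = 609;  u_359 = 637;  u_360 = 232;  u_361 = 93;  u_362 = 617
  u_363 = 825;  u_364 = 941;  u_365 = 978;  u_366 = 627;  u_367 = 247;  u_368 = 343
  u_369 = 274;  u_370 = 593;  u_371 = 435;  u_372 = 57;  u_373 = 978;  u_374 = 739
  u_375 = 739;  u_376 = 648;  u_377 = 54;  u_378 = 44;  u_379 = 711;  u_380 = 555
  u_381 = 492;  u_382 = 167;  u_383 = 463;  u_384 = 218;  u_385 = 805;  u_386 = 338
  u_387 = 85;  u_388 = 837;  u_389 = 881;  u_390 = 856;  u_391 = 793;  u_392 = 973
u_393 = 825·973 + 802·793 + 976·856 = 890
u_394 = 825·890 + 802·973 + 976·793 = 152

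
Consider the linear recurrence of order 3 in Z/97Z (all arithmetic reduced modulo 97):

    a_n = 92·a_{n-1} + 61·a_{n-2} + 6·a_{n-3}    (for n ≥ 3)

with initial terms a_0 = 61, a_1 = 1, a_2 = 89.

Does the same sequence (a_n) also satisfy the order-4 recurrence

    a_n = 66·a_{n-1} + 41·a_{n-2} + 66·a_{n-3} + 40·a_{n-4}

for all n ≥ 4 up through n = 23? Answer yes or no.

no

Terms a_0..a_23: 61, 1, 89, 79, 93, 38, 40, 57, 55, 47, 67, 49, 50, 37, 55, 51, 24, 23, 6, 62, 0, 35, 3, 83
n=4: candidate gives 20, actual a_4 = 93 ✗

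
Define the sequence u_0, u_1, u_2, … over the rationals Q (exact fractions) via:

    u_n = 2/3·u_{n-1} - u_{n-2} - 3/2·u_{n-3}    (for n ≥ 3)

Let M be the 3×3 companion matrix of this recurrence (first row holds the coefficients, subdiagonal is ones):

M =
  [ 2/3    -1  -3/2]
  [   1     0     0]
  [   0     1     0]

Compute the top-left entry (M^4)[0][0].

-173/81

(M^4)[0][0] is the top entry after applying M 4 times to the unit state (1, 0, 0). Equivalently it is h_{6} for the auxiliary sequence (h_n) obeying the same recurrence with h_2 = 1 and h_i = 0 for 0 ≤ i < 2:
h_3 = 2/3·1 + -1·0 + -3/2·0 = 2/3
h_4 = 2/3·2/3 + -1·1 + -3/2·0 = -5/9
h_5 = 2/3·-5/9 + -1·2/3 + -3/2·1 = -137/54
h_6 = 2/3·-137/54 + -1·-5/9 + -3/2·2/3 = -173/81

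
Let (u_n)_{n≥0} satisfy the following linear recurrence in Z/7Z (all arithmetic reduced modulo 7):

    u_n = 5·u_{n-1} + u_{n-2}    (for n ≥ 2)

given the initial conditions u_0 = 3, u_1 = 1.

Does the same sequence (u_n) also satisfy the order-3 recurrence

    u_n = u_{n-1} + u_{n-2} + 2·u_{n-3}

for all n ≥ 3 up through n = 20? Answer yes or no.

Terms u_0..u_20: 3, 1, 1, 6, 3, 0, 3, 1, 1, 6, 3, 0, 3, 1, 1, 6, 3, 0, 3, 1, 1
n=3: candidate gives 1, actual u_3 = 6 ✗

no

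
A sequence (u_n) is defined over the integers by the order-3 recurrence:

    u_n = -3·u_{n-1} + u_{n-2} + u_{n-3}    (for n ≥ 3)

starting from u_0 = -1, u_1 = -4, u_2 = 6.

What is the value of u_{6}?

u_3 = -3·6 + 1·-4 + 1·-1 = -23
u_4 = -3·-23 + 1·6 + 1·-4 = 71
u_5 = -3·71 + 1·-23 + 1·6 = -230
u_6 = -3·-230 + 1·71 + 1·-23 = 738

738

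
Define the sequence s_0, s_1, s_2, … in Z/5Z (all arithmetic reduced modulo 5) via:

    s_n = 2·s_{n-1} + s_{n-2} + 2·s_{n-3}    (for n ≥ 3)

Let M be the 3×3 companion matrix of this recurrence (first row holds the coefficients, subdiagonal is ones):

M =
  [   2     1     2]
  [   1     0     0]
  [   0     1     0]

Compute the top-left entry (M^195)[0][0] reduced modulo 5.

(M^195)[0][0] is the top entry after applying M 195 times to the unit state (1, 0, 0). Equivalently it is h_{197} for the auxiliary sequence (h_n) obeying the same recurrence with h_2 = 1 and h_i = 0 for 0 ≤ i < 2:
h_3 = 2·1 + 1·0 + 2·0 = 2
h_4 = 2·2 + 1·1 + 2·0 = 0
h_5 = 2·0 + 1·2 + 2·1 = 4
h_6 = 2·4 + 1·0 + 2·2 = 2
h_7 = 2·2 + 1·4 + 2·0 = 3
h_8 = 2·3 + 1·2 + 2·4 = 1
Continuing the recurrence:
  h_9 = 4;  h_10 = 0;  h_11 = 1;  h_12 = 0;  h_13 = 1;  h_14 = 4
  h_15 = 4;  h_16 = 4;  h_17 = 0;  h_18 = 2;  h_19 = 2;  h_20 = 1
  h_21 = 3;  h_22 = 1;  h_23 = 2;  h_24 = 1;  h_25 = 1;  h_26 = 2
  h_27 = 2;  h_28 = 3;  h_29 = 2;  h_30 = 1;  h_31 = 0;  h_32 = 0
  h_33 = 2;  h_34 = 4;  h_35 = 0;  h_36 = 3;  h_37 = 4;  h_38 = 1
  h_39 = 2;  h_40 = 3;  h_41 = 0;  h_42 = 2;  h_43 = 0;  h_44 = 2
  h_45 = 3;  h_46 = 3;  h_47 = 3;  h_48 = 0;  h_49 = 4;  h_50 = 4
  h_51 = 2;  h_52 = 1;  h_53 = 2;  h_54 = 4;  h_55 = 2;  h_56 = 2
  h_57 = 4;  h_58 = 4;  h_59 = 1;  h_60 = 4;  h_61 = 2;  h_62 = 0
  h_63 = 0;  h_64 = 4;  h_65 = 3;  h_66 = 0;  h_67 = 1;  h_68 = 3
  h_69 = 2;  h_70 = 4;  h_71 = 1;  h_72 = 0;  h_73 = 4;  h_74 = 0
  h_75 = 4;  h_76 = 1;  h_77 = 1;  h_78 = 1;  h_79 = 0;  h_80 = 3
  h_81 = 3;  h_82 = 4;  h_83 = 2;  h_84 = 4;  h_85 = 3;  h_86 = 4
  h_87 = 4;  h_88 = 3;  h_89 = 3;  h_90 = 2;  h_91 = 3;  h_92 = 4
  h_93 = 0;  h_94 = 0;  h_95 = 3;  h_96 = 1;  h_97 = 0;  h_98 = 2
  h_99 = 1;  h_100 = 4;  h_101 = 3;  h_102 = 2;  h_103 = 0;  h_104 = 3
  h_105 = 0;  h_106 = 3;  h_107 = 2;  h_108 = 2;  h_109 = 2;  h_110 = 0
  h_111 = 1;  h_112 = 1;  h_113 = 3;  h_114 = 4;  h_115 = 3;  h_116 = 1
  h_117 = 3;  h_118 = 3;  h_119 = 1;  h_120 = 1;  h_121 = 4;  h_122 = 1
  h_123 = 3;  h_124 = 0;  h_125 = 0;  h_126 = 1;  h_127 = 2;  h_128 = 0
  h_129 = 4;  h_130 = 2;  h_131 = 3;  h_132 = 1;  h_133 = 4;  h_134 = 0
  h_135 = 1;  h_136 = 0;  h_137 = 1;  h_138 = 4;  h_139 = 4;  h_140 = 4
  h_141 = 0;  h_142 = 2;  h_143 = 2;  h_144 = 1;  h_145 = 3;  h_146 = 1
  h_147 = 2;  h_148 = 1;  h_149 = 1;  h_150 = 2;  h_151 = 2;  h_152 = 3
  h_153 = 2;  h_154 = 1;  h_155 = 0;  h_156 = 0;  h_157 = 2;  h_158 = 4
  h_159 = 0;  h_160 = 3;  h_161 = 4;  h_162 = 1;  h_163 = 2;  h_164 = 3
  h_165 = 0;  h_166 = 2;  h_167 = 0;  h_168 = 2;  h_169 = 3;  h_170 = 3
  h_171 = 3;  h_172 = 0;  h_173 = 4;  h_174 = 4;  h_175 = 2;  h_176 = 1
  h_177 = 2;  h_178 = 4;  h_179 = 2;  h_180 = 2;  h_181 = 4;  h_182 = 4
  h_183 = 1;  h_184 = 4;  h_185 = 2;  h_186 = 0;  h_187 = 0;  h_188 = 4
  h_189 = 3;  h_190 = 0;  h_191 = 1;  h_192 = 3;  h_193 = 2;  h_194 = 4
  h_195 = 1
h_196 = 2·1 + 1·4 + 2·2 = 0
h_197 = 2·0 + 1·1 + 2·4 = 4

4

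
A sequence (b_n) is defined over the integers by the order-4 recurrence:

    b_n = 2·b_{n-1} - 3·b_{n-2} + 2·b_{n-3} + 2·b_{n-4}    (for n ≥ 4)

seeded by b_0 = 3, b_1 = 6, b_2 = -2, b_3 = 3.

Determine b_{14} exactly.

3262

b_4 = 2·3 + -3·-2 + 2·6 + 2·3 = 30
b_5 = 2·30 + -3·3 + 2·-2 + 2·6 = 59
b_6 = 2·59 + -3·30 + 2·3 + 2·-2 = 30
b_7 = 2·30 + -3·59 + 2·30 + 2·3 = -51
b_8 = 2·-51 + -3·30 + 2·59 + 2·30 = -14
b_9 = 2·-14 + -3·-51 + 2·30 + 2·59 = 303
b_10 = 2·303 + -3·-14 + 2·-51 + 2·30 = 606
b_11 = 2·606 + -3·303 + 2·-14 + 2·-51 = 173
b_12 = 2·173 + -3·606 + 2·303 + 2·-14 = -894
b_13 = 2·-894 + -3·173 + 2·606 + 2·303 = -489
b_14 = 2·-489 + -3·-894 + 2·173 + 2·606 = 3262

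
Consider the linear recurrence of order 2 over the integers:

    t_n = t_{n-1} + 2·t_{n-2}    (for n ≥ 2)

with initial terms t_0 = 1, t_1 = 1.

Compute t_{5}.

t_2 = 1·1 + 2·1 = 3
t_3 = 1·3 + 2·1 = 5
t_4 = 1·5 + 2·3 = 11
t_5 = 1·11 + 2·5 = 21

21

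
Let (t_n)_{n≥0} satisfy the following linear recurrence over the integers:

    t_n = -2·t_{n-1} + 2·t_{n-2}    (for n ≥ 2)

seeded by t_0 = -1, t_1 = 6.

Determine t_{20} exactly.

t_2 = -2·6 + 2·-1 = -14
t_3 = -2·-14 + 2·6 = 40
t_4 = -2·40 + 2·-14 = -108
t_5 = -2·-108 + 2·40 = 296
t_6 = -2·296 + 2·-108 = -808
t_7 = -2·-808 + 2·296 = 2208
t_8 = -2·2208 + 2·-808 = -6032
t_9 = -2·-6032 + 2·2208 = 16480
t_10 = -2·16480 + 2·-6032 = -45024
t_11 = -2·-45024 + 2·16480 = 123008
t_12 = -2·123008 + 2·-45024 = -336064
t_13 = -2·-336064 + 2·123008 = 918144
t_14 = -2·918144 + 2·-336064 = -2508416
t_15 = -2·-2508416 + 2·918144 = 6853120
t_16 = -2·6853120 + 2·-2508416 = -18723072
t_17 = -2·-18723072 + 2·6853120 = 51152384
t_18 = -2·51152384 + 2·-18723072 = -139750912
t_19 = -2·-139750912 + 2·51152384 = 381806592
t_20 = -2·381806592 + 2·-139750912 = -1043115008

-1043115008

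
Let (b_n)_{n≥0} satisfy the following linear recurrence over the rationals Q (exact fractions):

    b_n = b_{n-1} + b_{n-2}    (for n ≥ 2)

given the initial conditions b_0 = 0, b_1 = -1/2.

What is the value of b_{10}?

b_2 = 1·-1/2 + 1·0 = -1/2
b_3 = 1·-1/2 + 1·-1/2 = -1
b_4 = 1·-1 + 1·-1/2 = -3/2
b_5 = 1·-3/2 + 1·-1 = -5/2
b_6 = 1·-5/2 + 1·-3/2 = -4
b_7 = 1·-4 + 1·-5/2 = -13/2
b_8 = 1·-13/2 + 1·-4 = -21/2
b_9 = 1·-21/2 + 1·-13/2 = -17
b_10 = 1·-17 + 1·-21/2 = -55/2

-55/2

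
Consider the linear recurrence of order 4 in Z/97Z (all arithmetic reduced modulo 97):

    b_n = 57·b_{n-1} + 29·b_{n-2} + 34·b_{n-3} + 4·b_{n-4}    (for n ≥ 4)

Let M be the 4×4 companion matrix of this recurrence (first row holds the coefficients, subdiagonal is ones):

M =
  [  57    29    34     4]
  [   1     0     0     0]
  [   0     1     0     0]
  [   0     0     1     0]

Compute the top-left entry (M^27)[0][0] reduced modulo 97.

53

(M^27)[0][0] is the top entry after applying M 27 times to the unit state (1, 0, 0, 0). Equivalently it is h_{30} for the auxiliary sequence (h_n) obeying the same recurrence with h_3 = 1 and h_i = 0 for 0 ≤ i < 3:
h_4 = 57·1 + 29·0 + 34·0 + 4·0 = 57
h_5 = 57·57 + 29·1 + 34·0 + 4·0 = 77
h_6 = 57·77 + 29·57 + 34·1 + 4·0 = 62
h_7 = 57·62 + 29·77 + 34·57 + 4·1 = 46
h_8 = 57·46 + 29·62 + 34·77 + 4·57 = 88
h_9 = 57·88 + 29·46 + 34·62 + 4·77 = 36
h_10 = 57·36 + 29·88 + 34·46 + 4·62 = 14
h_11 = 57·14 + 29·36 + 34·88 + 4·46 = 71
h_12 = 57·71 + 29·14 + 34·36 + 4·88 = 15
h_13 = 57·15 + 29·71 + 34·14 + 4·36 = 42
h_14 = 57·42 + 29·15 + 34·71 + 4·14 = 61
h_15 = 57·61 + 29·42 + 34·15 + 4·71 = 57
h_16 = 57·57 + 29·61 + 34·42 + 4·15 = 7
h_17 = 57·7 + 29·57 + 34·61 + 4·42 = 26
h_18 = 57·26 + 29·7 + 34·57 + 4·61 = 84
h_19 = 57·84 + 29·26 + 34·7 + 4·57 = 91
h_20 = 57·91 + 29·84 + 34·26 + 4·7 = 96
h_21 = 57·96 + 29·91 + 34·84 + 4·26 = 13
h_22 = 57·13 + 29·96 + 34·91 + 4·84 = 68
h_23 = 57·68 + 29·13 + 34·96 + 4·91 = 24
h_24 = 57·24 + 29·68 + 34·13 + 4·96 = 92
h_25 = 57·92 + 29·24 + 34·68 + 4·13 = 59
h_26 = 57·59 + 29·92 + 34·24 + 4·68 = 38
h_27 = 57·38 + 29·59 + 34·92 + 4·24 = 20
h_28 = 57·20 + 29·38 + 34·59 + 4·92 = 57
h_29 = 57·57 + 29·20 + 34·38 + 4·59 = 22
h_30 = 57·22 + 29·57 + 34·20 + 4·38 = 53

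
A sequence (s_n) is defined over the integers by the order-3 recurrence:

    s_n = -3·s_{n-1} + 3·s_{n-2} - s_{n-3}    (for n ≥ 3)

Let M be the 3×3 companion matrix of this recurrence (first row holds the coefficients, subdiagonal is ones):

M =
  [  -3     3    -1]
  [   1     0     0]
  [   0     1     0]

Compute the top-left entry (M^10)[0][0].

574032

(M^10)[0][0] is the top entry after applying M 10 times to the unit state (1, 0, 0). Equivalently it is h_{12} for the auxiliary sequence (h_n) obeying the same recurrence with h_2 = 1 and h_i = 0 for 0 ≤ i < 2:
h_3 = -3·1 + 3·0 + -1·0 = -3
h_4 = -3·-3 + 3·1 + -1·0 = 12
h_5 = -3·12 + 3·-3 + -1·1 = -46
h_6 = -3·-46 + 3·12 + -1·-3 = 177
h_7 = -3·177 + 3·-46 + -1·12 = -681
h_8 = -3·-681 + 3·177 + -1·-46 = 2620
h_9 = -3·2620 + 3·-681 + -1·177 = -10080
h_10 = -3·-10080 + 3·2620 + -1·-681 = 38781
h_11 = -3·38781 + 3·-10080 + -1·2620 = -149203
h_12 = -3·-149203 + 3·38781 + -1·-10080 = 574032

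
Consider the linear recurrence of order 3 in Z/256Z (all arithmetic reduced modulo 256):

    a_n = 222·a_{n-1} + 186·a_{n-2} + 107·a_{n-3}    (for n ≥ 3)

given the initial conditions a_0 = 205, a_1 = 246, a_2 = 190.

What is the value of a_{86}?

a_3 = 222·190 + 186·246 + 107·205 = 47
a_4 = 222·47 + 186·190 + 107·246 = 160
a_5 = 222·160 + 186·47 + 107·190 = 80
a_6 = 222·80 + 186·160 + 107·47 = 69
a_7 = 222·69 + 186·80 + 107·160 = 214
a_8 = 222·214 + 186·69 + 107·80 = 38
a_9 = 222·38 + 186·214 + 107·69 = 71
a_10 = 222·71 + 186·38 + 107·214 = 160
a_11 = 222·160 + 186·71 + 107·38 = 56
a_12 = 222·56 + 186·160 + 107·71 = 125
a_13 = 222·125 + 186·56 + 107·160 = 246
a_14 = 222·246 + 186·125 + 107·56 = 142
a_15 = 222·142 + 186·246 + 107·125 = 31
a_16 = 222·31 + 186·142 + 107·246 = 224
a_17 = 222·224 + 186·31 + 107·142 = 32
a_18 = 222·32 + 186·224 + 107·31 = 117
a_19 = 222·117 + 186·32 + 107·224 = 86
a_20 = 222·86 + 186·117 + 107·32 = 246
a_21 = 222·246 + 186·86 + 107·117 = 183
a_22 = 222·183 + 186·246 + 107·86 = 96
a_23 = 222·96 + 186·183 + 107·246 = 8
a_24 = 222·8 + 186·96 + 107·183 = 45
a_25 = 222·45 + 186·8 + 107·96 = 246
a_26 = 222·246 + 186·45 + 107·8 = 94
a_27 = 222·94 + 186·246 + 107·45 = 15
a_28 = 222·15 + 186·94 + 107·246 = 32
a_29 = 222·32 + 186·15 + 107·94 = 240
a_30 = 222·240 + 186·32 + 107·15 = 165
a_31 = 222·165 + 186·240 + 107·32 = 214
a_32 = 222·214 + 186·165 + 107·240 = 198
a_33 = 222·198 + 186·214 + 107·165 = 39
a_34 = 222·39 + 186·198 + 107·214 = 32
a_35 = 222·32 + 186·39 + 107·198 = 216
a_36 = 222·216 + 186·32 + 107·39 = 221
a_37 = 222·221 + 186·216 + 107·32 = 246
a_38 = 222·246 + 186·221 + 107·216 = 46
a_39 = 222·46 + 186·246 + 107·221 = 255
a_40 = 222·255 + 186·46 + 107·246 = 96
a_41 = 222·96 + 186·255 + 107·46 = 192
a_42 = 222·192 + 186·96 + 107·255 = 213
a_43 = 222·213 + 186·192 + 107·96 = 86
a_44 = 222·86 + 186·213 + 107·192 = 150
a_45 = 222·150 + 186·86 + 107·213 = 151
a_46 = 222·151 + 186·150 + 107·86 = 224
a_47 = 222·224 + 186·151 + 107·150 = 168
a_48 = 222·168 + 186·224 + 107·151 = 141
a_49 = 222·141 + 186·168 + 107·224 = 246
a_50 = 222·246 + 186·141 + 107·168 = 254
a_51 = 222·254 + 186·246 + 107·141 = 239
a_52 = 222·239 + 186·254 + 107·246 = 160
a_53 = 222·160 + 186·239 + 107·254 = 144
a_54 = 222·144 + 186·160 + 107·239 = 5
a_55 = 222·5 + 186·144 + 107·160 = 214
a_56 = 222·214 + 186·5 + 107·144 = 102
a_57 = 222·102 + 186·214 + 107·5 = 7
a_58 = 222·7 + 186·102 + 107·214 = 160
a_59 = 222·160 + 186·7 + 107·102 = 120
a_60 = 222·120 + 186·160 + 107·7 = 61
a_61 = 222·61 + 186·120 + 107·160 = 246
a_62 = 222·246 + 186·61 + 107·120 = 206
a_63 = 222·206 + 186·246 + 107·61 = 223
a_64 = 222·223 + 186·206 + 107·246 = 224
a_65 = 222·224 + 186·223 + 107·206 = 96
a_66 = 222·96 + 186·224 + 107·223 = 53
a_67 = 222·53 + 186·96 + 107·224 = 86
a_68 = 222·86 + 186·53 + 107·96 = 54
a_69 = 222·54 + 186·86 + 107·53 = 119
a_70 = 222·119 + 186·54 + 107·86 = 96
a_71 = 222·96 + 186·119 + 107·54 = 72
a_72 = 222·72 + 186·96 + 107·119 = 237
a_73 = 222·237 + 186·72 + 107·96 = 246
a_74 = 222·246 + 186·237 + 107·72 = 158
a_75 = 222·158 + 186·246 + 107·237 = 207
a_76 = 222·207 + 186·158 + 107·246 = 32
a_77 = 222·32 + 186·207 + 107·158 = 48
a_78 = 222·48 + 186·32 + 107·207 = 101
a_79 = 222·101 + 186·48 + 107·32 = 214
a_80 = 222·214 + 186·101 + 107·48 = 6
a_81 = 222·6 + 186·214 + 107·101 = 231
a_82 = 222·231 + 186·6 + 107·214 = 32
a_83 = 222·32 + 186·231 + 107·6 = 24
a_84 = 222·24 + 186·32 + 107·231 = 157
a_85 = 222·157 + 186·24 + 107·32 = 246
a_86 = 222·246 + 186·157 + 107·24 = 110

110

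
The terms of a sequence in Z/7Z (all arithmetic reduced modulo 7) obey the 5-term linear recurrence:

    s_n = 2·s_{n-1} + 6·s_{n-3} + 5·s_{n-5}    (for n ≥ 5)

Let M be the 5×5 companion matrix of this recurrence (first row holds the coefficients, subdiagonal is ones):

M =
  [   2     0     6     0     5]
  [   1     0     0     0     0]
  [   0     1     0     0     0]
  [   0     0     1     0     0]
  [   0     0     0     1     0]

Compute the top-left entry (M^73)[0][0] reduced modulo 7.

3

(M^73)[0][0] is the top entry after applying M 73 times to the unit state (1, 0, 0, 0, 0). Equivalently it is h_{77} for the auxiliary sequence (h_n) obeying the same recurrence with h_4 = 1 and h_i = 0 for 0 ≤ i < 4:
h_5 = 2·1 + 0·0 + 6·0 + 0·0 + 5·0 = 2
h_6 = 2·2 + 0·1 + 6·0 + 0·0 + 5·0 = 4
h_7 = 2·4 + 0·2 + 6·1 + 0·0 + 5·0 = 0
h_8 = 2·0 + 0·4 + 6·2 + 0·1 + 5·0 = 5
h_9 = 2·5 + 0·0 + 6·4 + 0·2 + 5·1 = 4
h_10 = 2·4 + 0·5 + 6·0 + 0·4 + 5·2 = 4
h_11 = 2·4 + 0·4 + 6·5 + 0·0 + 5·4 = 2
h_12 = 2·2 + 0·4 + 6·4 + 0·5 + 5·0 = 0
h_13 = 2·0 + 0·2 + 6·4 + 0·4 + 5·5 = 0
h_14 = 2·0 + 0·0 + 6·2 + 0·4 + 5·4 = 4
h_15 = 2·4 + 0·0 + 6·0 + 0·2 + 5·4 = 0
h_16 = 2·0 + 0·4 + 6·0 + 0·0 + 5·2 = 3
h_17 = 2·3 + 0·0 + 6·4 + 0·0 + 5·0 = 2
h_18 = 2·2 + 0·3 + 6·0 + 0·4 + 5·0 = 4
h_19 = 2·4 + 0·2 + 6·3 + 0·0 + 5·4 = 4
h_20 = 2·4 + 0·4 + 6·2 + 0·3 + 5·0 = 6
h_21 = 2·6 + 0·4 + 6·4 + 0·2 + 5·3 = 2
h_22 = 2·2 + 0·6 + 6·4 + 0·4 + 5·2 = 3
h_23 = 2·3 + 0·2 + 6·6 + 0·4 + 5·4 = 6
h_24 = 2·6 + 0·3 + 6·2 + 0·6 + 5·4 = 2
h_25 = 2·2 + 0·6 + 6·3 + 0·2 + 5·6 = 3
h_26 = 2·3 + 0·2 + 6·6 + 0·3 + 5·2 = 3
h_27 = 2·3 + 0·3 + 6·2 + 0·6 + 5·3 = 5
h_28 = 2·5 + 0·3 + 6·3 + 0·2 + 5·6 = 2
h_29 = 2·2 + 0·5 + 6·3 + 0·3 + 5·2 = 4
h_30 = 2·4 + 0·2 + 6·5 + 0·3 + 5·3 = 4
h_31 = 2·4 + 0·4 + 6·2 + 0·5 + 5·3 = 0
h_32 = 2·0 + 0·4 + 6·4 + 0·2 + 5·5 = 0
h_33 = 2·0 + 0·0 + 6·4 + 0·4 + 5·2 = 6
h_34 = 2·6 + 0·0 + 6·0 + 0·4 + 5·4 = 4
h_35 = 2·4 + 0·6 + 6·0 + 0·0 + 5·4 = 0
h_36 = 2·0 + 0·4 + 6·6 + 0·0 + 5·0 = 1
h_37 = 2·1 + 0·0 + 6·4 + 0·6 + 5·0 = 5
h_38 = 2·5 + 0·1 + 6·0 + 0·4 + 5·6 = 5
h_39 = 2·5 + 0·5 + 6·1 + 0·0 + 5·4 = 1
h_40 = 2·1 + 0·5 + 6·5 + 0·1 + 5·0 = 4
h_41 = 2·4 + 0·1 + 6·5 + 0·5 + 5·1 = 1
h_42 = 2·1 + 0·4 + 6·1 + 0·5 + 5·5 = 5
h_43 = 2·5 + 0·1 + 6·4 + 0·1 + 5·5 = 3
h_44 = 2·3 + 0·5 + 6·1 + 0·4 + 5·1 = 3
h_45 = 2·3 + 0·3 + 6·5 + 0·1 + 5·4 = 0
h_46 = 2·0 + 0·3 + 6·3 + 0·5 + 5·1 = 2
h_47 = 2·2 + 0·0 + 6·3 + 0·3 + 5·5 = 5
h_48 = 2·5 + 0·2 + 6·0 + 0·3 + 5·3 = 4
h_49 = 2·4 + 0·5 + 6·2 + 0·0 + 5·3 = 0
h_50 = 2·0 + 0·4 + 6·5 + 0·2 + 5·0 = 2
h_51 = 2·2 + 0·0 + 6·4 + 0·5 + 5·2 = 3
h_52 = 2·3 + 0·2 + 6·0 + 0·4 + 5·5 = 3
h_53 = 2·3 + 0·3 + 6·2 + 0·0 + 5·4 = 3
h_54 = 2·3 + 0·3 + 6·3 + 0·2 + 5·0 = 3
h_55 = 2·3 + 0·3 + 6·3 + 0·3 + 5·2 = 6
h_56 = 2·6 + 0·3 + 6·3 + 0·3 + 5·3 = 3
h_57 = 2·3 + 0·6 + 6·3 + 0·3 + 5·3 = 4
h_58 = 2·4 + 0·3 + 6·6 + 0·3 + 5·3 = 3
h_59 = 2·3 + 0·4 + 6·3 + 0·6 + 5·3 = 4
h_60 = 2·4 + 0·3 + 6·4 + 0·3 + 5·6 = 6
h_61 = 2·6 + 0·4 + 6·3 + 0·4 + 5·3 = 3
h_62 = 2·3 + 0·6 + 6·4 + 0·3 + 5·4 = 1
h_63 = 2·1 + 0·3 + 6·6 + 0·4 + 5·3 = 4
h_64 = 2·4 + 0·1 + 6·3 + 0·6 + 5·4 = 4
h_65 = 2·4 + 0·4 + 6·1 + 0·3 + 5·6 = 2
h_66 = 2·2 + 0·4 + 6·4 + 0·1 + 5·3 = 1
h_67 = 2·1 + 0·2 + 6·4 + 0·4 + 5·1 = 3
h_68 = 2·3 + 0·1 + 6·2 + 0·4 + 5·4 = 3
h_69 = 2·3 + 0·3 + 6·1 + 0·2 + 5·4 = 4
h_70 = 2·4 + 0·3 + 6·3 + 0·1 + 5·2 = 1
h_71 = 2·1 + 0·4 + 6·3 + 0·3 + 5·1 = 4
h_72 = 2·4 + 0·1 + 6·4 + 0·3 + 5·3 = 5
h_73 = 2·5 + 0·4 + 6·1 + 0·4 + 5·3 = 3
h_74 = 2·3 + 0·5 + 6·4 + 0·1 + 5·4 = 1
h_75 = 2·1 + 0·3 + 6·5 + 0·4 + 5·1 = 2
h_76 = 2·2 + 0·1 + 6·3 + 0·5 + 5·4 = 0
h_77 = 2·0 + 0·2 + 6·1 + 0·3 + 5·5 = 3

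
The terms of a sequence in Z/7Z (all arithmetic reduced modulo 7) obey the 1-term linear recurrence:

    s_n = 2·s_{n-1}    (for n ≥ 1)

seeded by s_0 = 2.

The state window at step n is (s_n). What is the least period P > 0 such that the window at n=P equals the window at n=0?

n=0: window = (2)
n=1: window = (4)
n=2: window = (1)
n=3: window = (2)
window at n=3 equals window at n=0 → period = 3

3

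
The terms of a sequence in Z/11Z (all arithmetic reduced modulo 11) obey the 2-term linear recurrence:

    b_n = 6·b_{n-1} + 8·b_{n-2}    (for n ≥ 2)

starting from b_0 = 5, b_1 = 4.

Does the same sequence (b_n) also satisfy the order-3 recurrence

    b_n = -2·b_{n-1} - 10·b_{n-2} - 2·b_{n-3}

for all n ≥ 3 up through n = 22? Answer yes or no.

Terms b_0..b_22: 5, 4, 9, 9, 5, 3, 3, 9, 1, 1, 3, 4, 4, 1, 5, 5, 4, 9, 9, 5, 3, 3, 9
n=3: candidate gives 9, actual b_3 = 9 ✓
n=4: candidate gives 5, actual b_4 = 5 ✓
n=5: candidate gives 3, actual b_5 = 3 ✓
n=6: candidate gives 3, actual b_6 = 3 ✓
n=7: candidate gives 9, actual b_7 = 9 ✓
n=8: candidate gives 1, actual b_8 = 1 ✓
n=9: candidate gives 1, actual b_9 = 1 ✓
n=10: candidate gives 3, actual b_10 = 3 ✓
n=11: candidate gives 4, actual b_11 = 4 ✓
n=12: candidate gives 4, actual b_12 = 4 ✓
n=13: candidate gives 1, actual b_13 = 1 ✓
n=14: candidate gives 5, actual b_14 = 5 ✓
n=15: candidate gives 5, actual b_15 = 5 ✓
n=16: candidate gives 4, actual b_16 = 4 ✓
n=17: candidate gives 9, actual b_17 = 9 ✓
n=18: candidate gives 9, actual b_18 = 9 ✓
n=19: candidate gives 5, actual b_19 = 5 ✓
n=20: candidate gives 3, actual b_20 = 3 ✓
n=21: candidate gives 3, actual b_21 = 3 ✓
n=22: candidate gives 9, actual b_22 = 9 ✓

yes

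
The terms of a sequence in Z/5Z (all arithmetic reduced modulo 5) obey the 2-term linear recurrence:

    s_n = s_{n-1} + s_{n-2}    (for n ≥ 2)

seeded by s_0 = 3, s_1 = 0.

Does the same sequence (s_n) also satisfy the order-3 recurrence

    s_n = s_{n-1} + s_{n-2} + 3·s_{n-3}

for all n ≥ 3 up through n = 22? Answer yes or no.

no

Terms s_0..s_22: 3, 0, 3, 3, 1, 4, 0, 4, 4, 3, 2, 0, 2, 2, 4, 1, 0, 1, 1, 2, 3, 0, 3
n=3: candidate gives 2, actual s_3 = 3 ✗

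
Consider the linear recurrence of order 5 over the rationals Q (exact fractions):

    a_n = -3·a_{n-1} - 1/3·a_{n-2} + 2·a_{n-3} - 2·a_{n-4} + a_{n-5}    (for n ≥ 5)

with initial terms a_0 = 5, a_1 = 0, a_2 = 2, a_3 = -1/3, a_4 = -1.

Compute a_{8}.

-2848/9

a_5 = -3·-1 + -1/3·-1/3 + 2·2 + -2·0 + 1·5 = 109/9
a_6 = -3·109/9 + -1/3·-1 + 2·-1/3 + -2·2 + 1·0 = -122/3
a_7 = -3·-122/3 + -1/3·109/9 + 2·-1 + -2·-1/3 + 1·2 = 3203/27
a_8 = -3·3203/27 + -1/3·-122/3 + 2·109/9 + -2·-1 + 1·-1/3 = -2848/9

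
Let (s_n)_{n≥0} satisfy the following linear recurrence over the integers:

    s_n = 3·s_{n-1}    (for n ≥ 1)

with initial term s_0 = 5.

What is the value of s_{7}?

s_1 = 3·5 = 15
s_2 = 3·15 = 45
s_3 = 3·45 = 135
s_4 = 3·135 = 405
s_5 = 3·405 = 1215
s_6 = 3·1215 = 3645
s_7 = 3·3645 = 10935

10935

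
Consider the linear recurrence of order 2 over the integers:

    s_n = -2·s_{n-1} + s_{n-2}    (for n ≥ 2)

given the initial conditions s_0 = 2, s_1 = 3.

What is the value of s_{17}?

s_2 = -2·3 + 1·2 = -4
s_3 = -2·-4 + 1·3 = 11
s_4 = -2·11 + 1·-4 = -26
s_5 = -2·-26 + 1·11 = 63
s_6 = -2·63 + 1·-26 = -152
s_7 = -2·-152 + 1·63 = 367
s_8 = -2·367 + 1·-152 = -886
s_9 = -2·-886 + 1·367 = 2139
s_10 = -2·2139 + 1·-886 = -5164
s_11 = -2·-5164 + 1·2139 = 12467
s_12 = -2·12467 + 1·-5164 = -30098
s_13 = -2·-30098 + 1·12467 = 72663
s_14 = -2·72663 + 1·-30098 = -175424
s_15 = -2·-175424 + 1·72663 = 423511
s_16 = -2·423511 + 1·-175424 = -1022446
s_17 = -2·-1022446 + 1·423511 = 2468403

2468403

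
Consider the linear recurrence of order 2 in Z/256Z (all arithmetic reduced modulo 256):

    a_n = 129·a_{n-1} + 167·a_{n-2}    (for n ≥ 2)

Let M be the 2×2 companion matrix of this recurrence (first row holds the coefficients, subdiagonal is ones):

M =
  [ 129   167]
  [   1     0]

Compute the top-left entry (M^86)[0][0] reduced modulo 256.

(M^86)[0][0] is the top entry after applying M 86 times to the unit state (1, 0). Equivalently it is h_{87} for the auxiliary sequence (h_n) obeying the same recurrence with h_1 = 1 and h_i = 0 for 0 ≤ i < 1:
h_2 = 129·1 + 167·0 = 129
h_3 = 129·129 + 167·1 = 168
h_4 = 129·168 + 167·129 = 207
h_5 = 129·207 + 167·168 = 231
h_6 = 129·231 + 167·207 = 112
h_7 = 129·112 + 167·231 = 33
h_8 = 129·33 + 167·112 = 177
h_9 = 129·177 + 167·33 = 184
h_10 = 129·184 + 167·177 = 47
h_11 = 129·47 + 167·184 = 183
h_12 = 129·183 + 167·47 = 224
h_13 = 129·224 + 167·183 = 65
h_14 = 129·65 + 167·224 = 225
h_15 = 129·225 + 167·65 = 200
h_16 = 129·200 + 167·225 = 143
h_17 = 129·143 + 167·200 = 135
h_18 = 129·135 + 167·143 = 80
h_19 = 129·80 + 167·135 = 97
h_20 = 129·97 + 167·80 = 17
h_21 = 129·17 + 167·97 = 216
h_22 = 129·216 + 167·17 = 239
h_23 = 129·239 + 167·216 = 87
h_24 = 129·87 + 167·239 = 192
h_25 = 129·192 + 167·87 = 129
h_26 = 129·129 + 167·192 = 65
h_27 = 129·65 + 167·129 = 232
h_28 = 129·232 + 167·65 = 79
h_29 = 129·79 + 167·232 = 39
h_30 = 129·39 + 167·79 = 48
h_31 = 129·48 + 167·39 = 161
h_32 = 129·161 + 167·48 = 113
h_33 = 129·113 + 167·161 = 248
h_34 = 129·248 + 167·113 = 175
h_35 = 129·175 + 167·248 = 247
h_36 = 129·247 + 167·175 = 160
h_37 = 129·160 + 167·247 = 193
h_38 = 129·193 + 167·160 = 161
h_39 = 129·161 + 167·193 = 8
h_40 = 129·8 + 167·161 = 15
h_41 = 129·15 + 167·8 = 199
h_42 = 129·199 + 167·15 = 16
h_43 = 129·16 + 167·199 = 225
h_44 = 129·225 + 167·16 = 209
h_45 = 129·209 + 167·225 = 24
h_46 = 129·24 + 167·209 = 111
h_47 = 129·111 + 167·24 = 151
h_48 = 129·151 + 167·111 = 128
h_49 = 129·128 + 167·151 = 1
h_50 = 129·1 + 167·128 = 1
h_51 = 129·1 + 167·1 = 40
h_52 = 129·40 + 167·1 = 207
h_53 = 129·207 + 167·40 = 103
h_54 = 129·103 + 167·207 = 240
h_55 = 129·240 + 167·103 = 33
h_56 = 129·33 + 167·240 = 49
h_57 = 129·49 + 167·33 = 56
h_58 = 129·56 + 167·49 = 47
h_59 = 129·47 + 167·56 = 55
h_60 = 129·55 + 167·47 = 96
h_61 = 129·96 + 167·55 = 65
h_62 = 129·65 + 167·96 = 97
h_63 = 129·97 + 167·65 = 72
h_64 = 129·72 + 167·97 = 143
h_65 = 129·143 + 167·72 = 7
h_66 = 129·7 + 167·143 = 208
h_67 = 129·208 + 167·7 = 97
h_68 = 129·97 + 167·208 = 145
h_69 = 129·145 + 167·97 = 88
h_70 = 129·88 + 167·145 = 239
h_71 = 129·239 + 167·88 = 215
h_72 = 129·215 + 167·239 = 64
h_73 = 129·64 + 167·215 = 129
h_74 = 129·129 + 167·64 = 193
h_75 = 129·193 + 167·129 = 104
h_76 = 129·104 + 167·193 = 79
h_77 = 129·79 + 167·104 = 167
h_78 = 129·167 + 167·79 = 176
h_79 = 129·176 + 167·167 = 161
h_80 = 129·161 + 167·176 = 241
h_81 = 129·241 + 167·161 = 120
h_82 = 129·120 + 167·241 = 175
h_83 = 129·175 + 167·120 = 119
h_84 = 129·119 + 167·175 = 32
h_85 = 129·32 + 167·119 = 193
h_86 = 129·193 + 167·32 = 33
h_87 = 129·33 + 167·193 = 136

136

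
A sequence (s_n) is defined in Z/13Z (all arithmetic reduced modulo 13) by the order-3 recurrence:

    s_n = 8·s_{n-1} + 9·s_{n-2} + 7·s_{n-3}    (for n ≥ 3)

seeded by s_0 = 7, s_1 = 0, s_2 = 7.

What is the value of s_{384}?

s_3 = 8·7 + 9·0 + 7·7 = 1
s_4 = 8·1 + 9·7 + 7·0 = 6
s_5 = 8·6 + 9·1 + 7·7 = 2
s_6 = 8·2 + 9·6 + 7·1 = 12
s_7 = 8·12 + 9·2 + 7·6 = 0
s_8 = 8·0 + 9·12 + 7·2 = 5
Continuing the recurrence:
  s_9 = 7;  s_10 = 10;  s_11 = 9;  s_12 = 3;  s_13 = 6;  s_14 = 8
  s_15 = 9;  s_16 = 4;  s_17 = 0;  s_18 = 8;  s_19 = 1;  s_20 = 2
  s_21 = 3;  s_22 = 10;  s_23 = 4;  s_24 = 0;  s_25 = 2;  s_26 = 5
  s_27 = 6;  s_28 = 3;  s_29 = 9;  s_30 = 11;  s_31 = 8;  s_32 = 5
  s_33 = 7;  s_34 = 1;  s_35 = 2;  s_36 = 9;  s_37 = 6;  s_38 = 0
  s_39 = 0;  s_40 = 3;  s_41 = 11;  s_42 = 11;  s_43 = 0;  s_44 = 7
  s_45 = 3;  s_46 = 9;  s_47 = 5;  s_48 = 12;  s_49 = 9;  s_50 = 7
  s_51 = 0;  s_52 = 9;  s_53 = 4;  s_54 = 9;  s_55 = 2;  s_56 = 8
  s_57 = 2;  s_58 = 11;  s_59 = 6;  s_60 = 5;  s_61 = 2;  s_62 = 12
  s_63 = 6;  s_64 = 1;  s_65 = 3;  s_66 = 10;  s_67 = 10;  s_68 = 9
  s_69 = 11;  s_70 = 5;  s_71 = 7;  s_72 = 9;  s_73 = 1;  s_74 = 8
  s_75 = 6;  s_76 = 10;  s_77 = 8;  s_78 = 1;  s_79 = 7;  s_80 = 4
  s_81 = 11;  s_82 = 4;  s_83 = 3;  s_84 = 7;  s_85 = 7;  s_86 = 10
  s_87 = 10;  s_88 = 11;  s_89 = 1;  s_90 = 8;  s_91 = 7;  s_92 = 5
  s_93 = 3;  s_94 = 1;  s_95 = 5;  s_96 = 5;  s_97 = 1;  s_98 = 10
  s_99 = 7;  s_100 = 10;  s_101 = 5;  s_102 = 10;  s_103 = 0;  s_104 = 8
  s_105 = 4;  s_106 = 0;  s_107 = 1;  s_108 = 10;  s_109 = 11;  s_110 = 3
  s_111 = 11;  s_112 = 10;  s_113 = 5;  s_114 = 12;  s_115 = 3;  s_116 = 11
  s_117 = 4;  s_118 = 9;  s_119 = 3;  s_120 = 3;  s_121 = 10;  s_122 = 11
  s_123 = 4;  s_124 = 6;  s_125 = 5;  s_126 = 5;  s_127 = 10;  s_128 = 4
  s_129 = 1;  s_130 = 10;  s_131 = 0;  s_132 = 6;  s_133 = 1;  s_134 = 10
  s_135 = 1;  s_136 = 1;  s_137 = 9;  s_138 = 10;  s_139 = 12;  s_140 = 2
  s_141 = 12;  s_142 = 3;  s_143 = 3;  s_144 = 5;  s_145 = 10;  s_146 = 3
  s_147 = 6;  s_148 = 2;  s_149 = 0;  s_150 = 8;  s_151 = 0;  s_152 = 7
  s_153 = 8;  s_154 = 10;  s_155 = 6;  s_156 = 12;  s_157 = 12;  s_158 = 12
  s_159 = 2;  s_160 = 0;  s_161 = 11;  s_162 = 11;  s_163 = 5;  s_164 = 8
  s_165 = 4;  s_166 = 9;  s_167 = 8;  s_168 = 4;  s_169 = 11;  s_170 = 11
  s_171 = 7;  s_172 = 11;  s_173 = 7;  s_174 = 9;  s_175 = 4;  s_176 = 6
  s_177 = 4;  s_178 = 10;  s_179 = 2;  s_180 = 4;  s_181 = 3;  s_182 = 9
  s_183 = 10;  s_184 = 0;  s_185 = 10;  s_186 = 7;  s_187 = 3;  s_188 = 1
  s_189 = 6;  s_190 = 0;  s_191 = 9;  s_192 = 10;  s_193 = 5;  s_194 = 11
  s_195 = 8;  s_196 = 3;  s_197 = 4;  s_198 = 11;  s_199 = 2;  s_200 = 0
  s_201 = 4;  s_202 = 7;  s_203 = 1;  s_204 = 8;  s_205 = 5;  s_206 = 2
  s_207 = 0;  s_208 = 1;  s_209 = 9;  s_210 = 3;  s_211 = 8;  s_212 = 11
  s_213 = 12;  s_214 = 4;  s_215 = 9;  s_216 = 10;  s_217 = 7;  s_218 = 1
  s_219 = 11;  s_220 = 3;  s_221 = 0;  s_222 = 0;  s_223 = 8;  s_224 = 12
  s_225 = 12;  s_226 = 0;  s_227 = 10;  s_228 = 8;  s_229 = 11;  s_230 = 9
  s_231 = 6;  s_232 = 11;  s_233 = 10;  s_234 = 0;  s_235 = 11;  s_236 = 2
  s_237 = 11;  s_238 = 1;  s_239 = 4;  s_240 = 1;  s_241 = 12;  s_242 = 3
  s_243 = 9;  s_244 = 1;  s_245 = 6;  s_246 = 3;  s_247 = 7;  s_248 = 8
  s_249 = 5;  s_250 = 5;  s_251 = 11;  s_252 = 12;  s_253 = 9;  s_254 = 10
  s_255 = 11;  s_256 = 7;  s_257 = 4;  s_258 = 3;  s_259 = 5;  s_260 = 4
  s_261 = 7;  s_262 = 10;  s_263 = 2;  s_264 = 12;  s_265 = 2;  s_266 = 8
  s_267 = 10;  s_268 = 10;  s_269 = 5;  s_270 = 5;  s_271 = 12;  s_272 = 7
  s_273 = 4;  s_274 = 10;  s_275 = 9;  s_276 = 8;  s_277 = 7;  s_278 = 9
  s_279 = 9;  s_280 = 7;  s_281 = 5;  s_282 = 10;  s_283 = 5;  s_284 = 9
  s_285 = 5;  s_286 = 0;  s_287 = 4;  s_288 = 2;  s_289 = 0;  s_290 = 7
  s_291 = 5;  s_292 = 12;  s_293 = 8;  s_294 = 12;  s_295 = 5;  s_296 = 9
  s_297 = 6;  s_298 = 8;  s_299 = 12;  s_300 = 2;  s_301 = 11;  s_302 = 8
  s_303 = 8;  s_304 = 5;  s_305 = 12;  s_306 = 2;  s_307 = 3;  s_308 = 9
  s_309 = 9;  s_310 = 5;  s_311 = 2;  s_312 = 7;  s_313 = 5;  s_314 = 0
  s_315 = 3;  s_316 = 7;  s_317 = 5;  s_318 = 7;  s_319 = 7;  s_320 = 11
  s_321 = 5;  s_322 = 6;  s_323 = 1;  s_324 = 6;  s_325 = 8;  s_326 = 8
  s_327 = 9;  s_328 = 5;  s_329 = 8;  s_330 = 3;  s_331 = 1;  s_332 = 0
  s_333 = 4;  s_334 = 0;  s_335 = 10;  s_336 = 4;  s_337 = 5;  s_338 = 3
  s_339 = 6;  s_340 = 6;  s_341 = 6;  s_342 = 1;  s_343 = 0;  s_344 = 12
  s_345 = 12;  s_346 = 9;  s_347 = 4;  s_348 = 2;  s_349 = 11;  s_350 = 4
  s_351 = 2;  s_352 = 12;  s_353 = 12;  s_354 = 10;  s_355 = 12;  s_356 = 10
  s_357 = 11;  s_358 = 2;  s_359 = 3;  s_360 = 2;  s_361 = 5;  s_362 = 1
  s_363 = 2;  s_364 = 8;  s_365 = 11;  s_366 = 5;  s_367 = 0;  s_368 = 5
  s_369 = 10;  s_370 = 8;  s_371 = 7;  s_372 = 3;  s_373 = 0;  s_374 = 11
  s_375 = 5;  s_376 = 9;  s_377 = 12;  s_378 = 4;  s_379 = 8;  s_380 = 2
  s_381 = 12;  s_382 = 1
s_383 = 8·1 + 9·12 + 7·2 = 0
s_384 = 8·0 + 9·1 + 7·12 = 2

2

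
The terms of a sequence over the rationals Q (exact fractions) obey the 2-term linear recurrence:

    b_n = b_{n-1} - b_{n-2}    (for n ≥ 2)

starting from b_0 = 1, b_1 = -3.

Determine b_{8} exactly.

-4

b_2 = 1·-3 + -1·1 = -4
b_3 = 1·-4 + -1·-3 = -1
b_4 = 1·-1 + -1·-4 = 3
b_5 = 1·3 + -1·-1 = 4
b_6 = 1·4 + -1·3 = 1
b_7 = 1·1 + -1·4 = -3
b_8 = 1·-3 + -1·1 = -4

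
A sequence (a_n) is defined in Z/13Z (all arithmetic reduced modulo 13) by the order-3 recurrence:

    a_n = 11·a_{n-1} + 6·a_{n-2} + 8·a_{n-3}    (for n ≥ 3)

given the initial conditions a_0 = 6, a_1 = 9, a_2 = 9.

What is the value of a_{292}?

10

a_3 = 11·9 + 6·9 + 8·6 = 6
a_4 = 11·6 + 6·9 + 8·9 = 10
a_5 = 11·10 + 6·6 + 8·9 = 10
a_6 = 11·10 + 6·10 + 8·6 = 10
a_7 = 11·10 + 6·10 + 8·10 = 3
a_8 = 11·3 + 6·10 + 8·10 = 4
Continuing the recurrence:
  a_9 = 12;  a_10 = 11;  a_11 = 4;  a_12 = 11;  a_13 = 12;  a_14 = 9
  a_15 = 12;  a_16 = 9;  a_17 = 9;  a_18 = 2;  a_19 = 5;  a_20 = 9
  a_21 = 2;  a_22 = 12;  a_23 = 8;  a_24 = 7;  a_25 = 0;  a_26 = 2
  a_27 = 0;  a_28 = 12;  a_29 = 5;  a_30 = 10;  a_31 = 2;  a_32 = 5
  a_33 = 4;  a_34 = 12;  a_35 = 1;  a_36 = 11;  a_37 = 2;  a_38 = 5
  a_39 = 12;  a_40 = 9;  a_41 = 3;  a_42 = 1;  a_43 = 10;  a_44 = 10
  a_45 = 9;  a_46 = 5;  a_47 = 7;  a_48 = 10;  a_49 = 10;  a_50 = 5
  a_51 = 0;  a_52 = 6;  a_53 = 2;  a_54 = 6;  a_55 = 9;  a_56 = 8
  a_57 = 8;  a_58 = 0;  a_59 = 8;  a_60 = 9;  a_61 = 4;  a_62 = 6
  a_63 = 6;  a_64 = 4;  a_65 = 11;  a_66 = 11;  a_67 = 11;  a_68 = 2
  a_69 = 7;  a_70 = 8;  a_71 = 3;  a_72 = 7;  a_73 = 3;  a_74 = 8
  a_75 = 6;  a_76 = 8;  a_77 = 6;  a_78 = 6;  a_79 = 10;  a_80 = 12
  a_81 = 6;  a_82 = 10;  a_83 = 8;  a_84 = 1;  a_85 = 9;  a_86 = 0
  a_87 = 10;  a_88 = 0;  a_89 = 8;  a_90 = 12;  a_91 = 11;  a_92 = 10
  a_93 = 12;  a_94 = 7;  a_95 = 8;  a_96 = 5;  a_97 = 3;  a_98 = 10
  a_99 = 12;  a_100 = 8;  a_101 = 6;  a_102 = 2;  a_103 = 5;  a_104 = 11
  a_105 = 11;  a_106 = 6;  a_107 = 12;  a_108 = 9;  a_109 = 11;  a_110 = 11
  a_111 = 12;  a_112 = 0;  a_113 = 4;  a_114 = 10;  a_115 = 4;  a_116 = 6
  a_117 = 1;  a_118 = 1;  a_119 = 0;  a_120 = 1;  a_121 = 6;  a_122 = 7
  a_123 = 4;  a_124 = 4;  a_125 = 7;  a_126 = 3;  a_127 = 3;  a_128 = 3
  a_129 = 10;  a_130 = 9;  a_131 = 1;  a_132 = 2;  a_133 = 9;  a_134 = 2
  a_135 = 1;  a_136 = 4;  a_137 = 1;  a_138 = 4;  a_139 = 4;  a_140 = 11
  a_141 = 8;  a_142 = 4;  a_143 = 11;  a_144 = 1;  a_145 = 5;  a_146 = 6
  a_147 = 0;  a_148 = 11;  a_149 = 0;  a_150 = 1;  a_151 = 8;  a_152 = 3
  a_153 = 11;  a_154 = 8;  a_155 = 9;  a_156 = 1;  a_157 = 12;  a_158 = 2
  a_159 = 11;  a_160 = 8;  a_161 = 1;  a_162 = 4;  a_163 = 10;  a_164 = 12
  a_165 = 3;  a_166 = 3;  a_167 = 4;  a_168 = 8;  a_169 = 6;  a_170 = 3
  a_171 = 3;  a_172 = 8;  a_173 = 0;  a_174 = 7;  a_175 = 11;  a_176 = 7
  a_177 = 4;  a_178 = 5;  a_179 = 5;  a_180 = 0;  a_181 = 5;  a_182 = 4
  a_183 = 9;  a_184 = 7;  a_185 = 7;  a_186 = 9;  a_187 = 2;  a_188 = 2
  a_189 = 2;  a_190 = 11;  a_191 = 6;  a_192 = 5;  a_193 = 10;  a_194 = 6
  a_195 = 10;  a_196 = 5;  a_197 = 7;  a_198 = 5;  a_199 = 7;  a_200 = 7
  a_201 = 3;  a_202 = 1;  a_203 = 7;  a_204 = 3;  a_205 = 5;  a_206 = 12
  a_207 = 4;  a_208 = 0;  a_209 = 3;  a_210 = 0;  a_211 = 5;  a_212 = 1
  a_213 = 2;  a_214 = 3;  a_215 = 1;  a_216 = 6;  a_217 = 5;  a_218 = 8
  a_219 = 10;  a_220 = 3;  a_221 = 1;  a_222 = 5;  a_223 = 7;  a_224 = 11
  a_225 = 8;  a_226 = 2;  a_227 = 2;  a_228 = 7;  a_229 = 1;  a_230 = 4
  a_231 = 2;  a_232 = 2;  a_233 = 1;  a_234 = 0;  a_235 = 9;  a_236 = 3
  a_237 = 9;  a_238 = 7;  a_239 = 12;  a_240 = 12;  a_241 = 0;  a_242 = 12
  a_243 = 7;  a_244 = 6;  a_245 = 9;  a_246 = 9;  a_247 = 6;  a_248 = 10
  a_249 = 10;  a_250 = 10;  a_251 = 3;  a_252 = 4;  a_253 = 12;  a_254 = 11
  a_255 = 4;  a_256 = 11;  a_257 = 12;  a_258 = 9;  a_259 = 12;  a_260 = 9
  a_261 = 9;  a_262 = 2;  a_263 = 5;  a_264 = 9;  a_265 = 2;  a_266 = 12
  a_267 = 8;  a_268 = 7;  a_269 = 0;  a_270 = 2;  a_271 = 0;  a_272 = 12
  a_273 = 5;  a_274 = 10;  a_275 = 2;  a_276 = 5;  a_277 = 4;  a_278 = 12
  a_279 = 1;  a_280 = 11;  a_281 = 2;  a_282 = 5;  a_283 = 12;  a_284 = 9
  a_285 = 3;  a_286 = 1;  a_287 = 10;  a_288 = 10;  a_289 = 9;  a_290 = 5
a_291 = 11·5 + 6·9 + 8·10 = 7
a_292 = 11·7 + 6·5 + 8·9 = 10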